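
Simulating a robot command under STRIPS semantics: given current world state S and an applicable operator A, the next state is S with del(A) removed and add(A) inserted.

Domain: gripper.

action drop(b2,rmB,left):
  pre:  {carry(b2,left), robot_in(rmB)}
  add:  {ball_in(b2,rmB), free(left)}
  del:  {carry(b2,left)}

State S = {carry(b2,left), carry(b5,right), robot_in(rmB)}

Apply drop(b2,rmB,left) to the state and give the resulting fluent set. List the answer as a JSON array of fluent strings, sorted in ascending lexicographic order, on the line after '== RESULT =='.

Compute (S \ del) ∪ add:
  pre ⊆ S: {carry(b2,left), robot_in(rmB)} ⊆ S  — applicable
  S \ del = {carry(b5,right), robot_in(rmB)}
  ∪ add   = {ball_in(b2,rmB), carry(b5,right), free(left), robot_in(rmB)}

== RESULT ==
["ball_in(b2,rmB)", "carry(b5,right)", "free(left)", "robot_in(rmB)"]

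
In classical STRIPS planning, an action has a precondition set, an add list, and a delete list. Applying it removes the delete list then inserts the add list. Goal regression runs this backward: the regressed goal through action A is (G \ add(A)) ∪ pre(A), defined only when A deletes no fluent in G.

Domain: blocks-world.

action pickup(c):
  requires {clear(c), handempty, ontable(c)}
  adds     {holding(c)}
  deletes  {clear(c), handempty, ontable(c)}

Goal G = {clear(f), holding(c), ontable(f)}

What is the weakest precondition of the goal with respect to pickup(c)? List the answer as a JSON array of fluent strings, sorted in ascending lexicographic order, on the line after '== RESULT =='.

Regress:
  G ∩ del = {}  (empty — regression defined)
  G \ add = {clear(f), holding(c), ontable(f)} \ {holding(c)} = {clear(f), ontable(f)}
  ∪ pre   = {clear(f), ontable(f)} ∪ {clear(c), handempty, ontable(c)}
          = {clear(c), clear(f), handempty, ontable(c), ontable(f)}

== RESULT ==
["clear(c)", "clear(f)", "handempty", "ontable(c)", "ontable(f)"]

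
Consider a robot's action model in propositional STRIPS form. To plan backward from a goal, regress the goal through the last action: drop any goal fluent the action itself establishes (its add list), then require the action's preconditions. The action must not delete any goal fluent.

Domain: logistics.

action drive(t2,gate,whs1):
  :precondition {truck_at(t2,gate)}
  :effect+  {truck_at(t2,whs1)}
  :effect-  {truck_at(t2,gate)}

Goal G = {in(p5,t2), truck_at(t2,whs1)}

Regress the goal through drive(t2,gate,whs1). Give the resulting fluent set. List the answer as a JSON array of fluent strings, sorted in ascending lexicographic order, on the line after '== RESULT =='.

Regress:
  G ∩ del = {}  (empty — regression defined)
  G \ add = {in(p5,t2), truck_at(t2,whs1)} \ {truck_at(t2,whs1)} = {in(p5,t2)}
  ∪ pre   = {in(p5,t2)} ∪ {truck_at(t2,gate)}
          = {in(p5,t2), truck_at(t2,gate)}

== RESULT ==
["in(p5,t2)", "truck_at(t2,gate)"]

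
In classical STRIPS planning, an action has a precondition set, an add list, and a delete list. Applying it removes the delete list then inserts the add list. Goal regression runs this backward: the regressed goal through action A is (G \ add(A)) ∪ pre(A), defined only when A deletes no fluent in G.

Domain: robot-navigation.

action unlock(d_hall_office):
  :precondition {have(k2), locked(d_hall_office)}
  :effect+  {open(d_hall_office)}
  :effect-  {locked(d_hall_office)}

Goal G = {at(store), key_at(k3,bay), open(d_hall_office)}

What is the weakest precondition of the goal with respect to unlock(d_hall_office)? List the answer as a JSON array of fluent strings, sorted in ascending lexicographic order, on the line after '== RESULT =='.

Regress:
  G ∩ del = {}  (empty — regression defined)
  G \ add = {at(store), key_at(k3,bay), open(d_hall_office)} \ {open(d_hall_office)} = {at(store), key_at(k3,bay)}
  ∪ pre   = {at(store), key_at(k3,bay)} ∪ {have(k2), locked(d_hall_office)}
          = {at(store), have(k2), key_at(k3,bay), locked(d_hall_office)}

== RESULT ==
["at(store)", "have(k2)", "key_at(k3,bay)", "locked(d_hall_office)"]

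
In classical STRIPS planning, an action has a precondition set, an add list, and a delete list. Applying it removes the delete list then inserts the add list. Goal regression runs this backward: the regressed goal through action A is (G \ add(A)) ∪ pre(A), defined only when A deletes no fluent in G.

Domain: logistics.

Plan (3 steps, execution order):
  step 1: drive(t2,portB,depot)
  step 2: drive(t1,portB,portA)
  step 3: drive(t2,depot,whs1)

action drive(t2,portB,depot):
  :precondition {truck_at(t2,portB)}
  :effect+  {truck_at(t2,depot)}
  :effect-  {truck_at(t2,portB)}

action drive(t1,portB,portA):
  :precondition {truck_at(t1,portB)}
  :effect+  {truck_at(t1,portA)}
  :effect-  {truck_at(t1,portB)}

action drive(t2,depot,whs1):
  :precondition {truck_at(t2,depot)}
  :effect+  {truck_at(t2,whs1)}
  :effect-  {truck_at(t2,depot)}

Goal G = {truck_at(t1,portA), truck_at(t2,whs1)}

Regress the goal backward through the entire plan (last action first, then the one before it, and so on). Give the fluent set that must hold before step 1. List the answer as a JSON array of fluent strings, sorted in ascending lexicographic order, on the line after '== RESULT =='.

Work backward from the goal:
  through step 3 (drive(t2,depot,whs1)): drop {truck_at(t2,whs1)}, keep {truck_at(t1,portA)}, require {truck_at(t2,depot)}
    → {truck_at(t1,portA), truck_at(t2,depot)}
  through step 2 (drive(t1,portB,portA)): drop {truck_at(t1,portA)}, keep {truck_at(t2,depot)}, require {truck_at(t1,portB)}
    → {truck_at(t1,portB), truck_at(t2,depot)}
  through step 1 (drive(t2,portB,depot)): drop {truck_at(t2,depot)}, keep {truck_at(t1,portB)}, require {truck_at(t2,portB)}
    → {truck_at(t1,portB), truck_at(t2,portB)}

== RESULT ==
["truck_at(t1,portB)", "truck_at(t2,portB)"]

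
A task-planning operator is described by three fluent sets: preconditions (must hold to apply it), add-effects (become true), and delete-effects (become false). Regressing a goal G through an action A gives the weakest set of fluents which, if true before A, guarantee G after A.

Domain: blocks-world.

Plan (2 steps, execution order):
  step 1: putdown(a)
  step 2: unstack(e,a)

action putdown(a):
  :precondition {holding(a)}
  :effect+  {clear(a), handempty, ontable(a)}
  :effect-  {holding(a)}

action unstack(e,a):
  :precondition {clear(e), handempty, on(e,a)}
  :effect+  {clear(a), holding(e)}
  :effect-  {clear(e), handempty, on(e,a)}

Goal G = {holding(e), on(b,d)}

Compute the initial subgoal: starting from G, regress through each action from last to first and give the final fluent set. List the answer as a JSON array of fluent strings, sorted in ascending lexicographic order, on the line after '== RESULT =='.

Regress step by step:
  through step 2 (unstack(e,a)): drop {holding(e)}, keep {on(b,d)}, require {clear(e), handempty, on(e,a)}
    → {clear(e), handempty, on(b,d), on(e,a)}
  through step 1 (putdown(a)): drop {handempty}, keep {clear(e), on(b,d), on(e,a)}, require {holding(a)}
    → {clear(e), holding(a), on(b,d), on(e,a)}

== RESULT ==
["clear(e)", "holding(a)", "on(b,d)", "on(e,a)"]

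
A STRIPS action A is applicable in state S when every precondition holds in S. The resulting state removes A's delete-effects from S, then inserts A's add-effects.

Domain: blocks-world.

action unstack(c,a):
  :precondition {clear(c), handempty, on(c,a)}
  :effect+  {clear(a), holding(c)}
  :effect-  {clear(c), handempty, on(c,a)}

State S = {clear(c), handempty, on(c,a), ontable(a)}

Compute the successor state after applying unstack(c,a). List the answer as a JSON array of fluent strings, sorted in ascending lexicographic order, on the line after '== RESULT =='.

Progress:
  pre ⊆ S: {clear(c), handempty, on(c,a)} ⊆ S  — applicable
  S \ del = {ontable(a)}
  ∪ add   = {clear(a), holding(c), ontable(a)}

== RESULT ==
["clear(a)", "holding(c)", "ontable(a)"]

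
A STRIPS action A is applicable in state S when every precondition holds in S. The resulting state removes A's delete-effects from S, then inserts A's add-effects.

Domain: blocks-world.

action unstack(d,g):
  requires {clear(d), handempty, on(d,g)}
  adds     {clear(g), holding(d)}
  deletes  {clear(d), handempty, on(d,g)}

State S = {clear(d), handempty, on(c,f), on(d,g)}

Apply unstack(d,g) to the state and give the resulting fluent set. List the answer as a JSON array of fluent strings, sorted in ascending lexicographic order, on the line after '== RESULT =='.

Compute (S \ del) ∪ add:
  pre ⊆ S: {clear(d), handempty, on(d,g)} ⊆ S  — applicable
  S \ del = {on(c,f)}
  ∪ add   = {clear(g), holding(d), on(c,f)}

== RESULT ==
["clear(g)", "holding(d)", "on(c,f)"]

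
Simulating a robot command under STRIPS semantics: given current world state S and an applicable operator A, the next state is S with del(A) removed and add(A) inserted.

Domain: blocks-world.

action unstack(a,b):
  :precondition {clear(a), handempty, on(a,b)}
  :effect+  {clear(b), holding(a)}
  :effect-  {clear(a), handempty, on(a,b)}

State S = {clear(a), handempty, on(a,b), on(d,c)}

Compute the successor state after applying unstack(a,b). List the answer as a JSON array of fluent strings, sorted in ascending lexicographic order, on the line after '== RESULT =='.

Progress:
  pre ⊆ S: {clear(a), handempty, on(a,b)} ⊆ S  — applicable
  S \ del = {on(d,c)}
  ∪ add   = {clear(b), holding(a), on(d,c)}

== RESULT ==
["clear(b)", "holding(a)", "on(d,c)"]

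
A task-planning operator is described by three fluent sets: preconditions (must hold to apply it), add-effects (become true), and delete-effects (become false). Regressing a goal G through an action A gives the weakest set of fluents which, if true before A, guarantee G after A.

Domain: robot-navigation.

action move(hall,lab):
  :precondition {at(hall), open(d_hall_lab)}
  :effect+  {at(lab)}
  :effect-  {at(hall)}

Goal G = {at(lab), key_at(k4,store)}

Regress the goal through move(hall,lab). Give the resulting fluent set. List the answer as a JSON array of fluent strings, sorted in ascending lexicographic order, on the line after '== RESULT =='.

Regress:
  G ∩ del = {}  (empty — regression defined)
  G \ add = {at(lab), key_at(k4,store)} \ {at(lab)} = {key_at(k4,store)}
  ∪ pre   = {key_at(k4,store)} ∪ {at(hall), open(d_hall_lab)}
          = {at(hall), key_at(k4,store), open(d_hall_lab)}

== RESULT ==
["at(hall)", "key_at(k4,store)", "open(d_hall_lab)"]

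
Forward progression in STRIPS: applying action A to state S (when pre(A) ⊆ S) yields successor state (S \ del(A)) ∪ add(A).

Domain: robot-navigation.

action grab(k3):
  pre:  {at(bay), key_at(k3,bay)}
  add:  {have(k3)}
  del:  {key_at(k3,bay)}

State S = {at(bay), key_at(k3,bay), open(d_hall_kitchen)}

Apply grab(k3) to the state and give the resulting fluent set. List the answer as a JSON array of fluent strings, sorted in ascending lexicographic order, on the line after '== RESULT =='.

Compute (S \ del) ∪ add:
  pre ⊆ S: {at(bay), key_at(k3,bay)} ⊆ S  — applicable
  S \ del = {at(bay), open(d_hall_kitchen)}
  ∪ add   = {at(bay), have(k3), open(d_hall_kitchen)}

== RESULT ==
["at(bay)", "have(k3)", "open(d_hall_kitchen)"]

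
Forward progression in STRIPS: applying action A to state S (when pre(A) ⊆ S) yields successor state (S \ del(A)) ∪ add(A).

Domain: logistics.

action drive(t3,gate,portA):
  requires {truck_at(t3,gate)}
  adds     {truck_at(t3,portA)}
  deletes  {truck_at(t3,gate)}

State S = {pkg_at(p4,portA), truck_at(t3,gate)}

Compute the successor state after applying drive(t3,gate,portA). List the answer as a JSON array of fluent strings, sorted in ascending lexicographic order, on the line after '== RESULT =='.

Compute (S \ del) ∪ add:
  pre ⊆ S: {truck_at(t3,gate)} ⊆ S  — applicable
  S \ del = {pkg_at(p4,portA)}
  ∪ add   = {pkg_at(p4,portA), truck_at(t3,portA)}

== RESULT ==
["pkg_at(p4,portA)", "truck_at(t3,portA)"]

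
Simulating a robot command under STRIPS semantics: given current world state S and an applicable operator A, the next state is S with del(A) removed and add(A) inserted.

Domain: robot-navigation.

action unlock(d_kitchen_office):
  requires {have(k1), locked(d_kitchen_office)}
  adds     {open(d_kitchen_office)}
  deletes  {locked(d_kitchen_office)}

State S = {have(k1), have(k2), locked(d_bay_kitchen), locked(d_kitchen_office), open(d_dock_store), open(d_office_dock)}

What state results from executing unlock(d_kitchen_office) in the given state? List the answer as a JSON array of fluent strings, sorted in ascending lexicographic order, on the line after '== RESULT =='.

Compute (S \ del) ∪ add:
  pre ⊆ S: {have(k1), locked(d_kitchen_office)} ⊆ S  — applicable
  S \ del = {have(k1), have(k2), locked(d_bay_kitchen), open(d_dock_store), open(d_office_dock)}
  ∪ add   = {have(k1), have(k2), locked(d_bay_kitchen), open(d_dock_store), open(d_kitchen_office), open(d_office_dock)}

== RESULT ==
["have(k1)", "have(k2)", "locked(d_bay_kitchen)", "open(d_dock_store)", "open(d_kitchen_office)", "open(d_office_dock)"]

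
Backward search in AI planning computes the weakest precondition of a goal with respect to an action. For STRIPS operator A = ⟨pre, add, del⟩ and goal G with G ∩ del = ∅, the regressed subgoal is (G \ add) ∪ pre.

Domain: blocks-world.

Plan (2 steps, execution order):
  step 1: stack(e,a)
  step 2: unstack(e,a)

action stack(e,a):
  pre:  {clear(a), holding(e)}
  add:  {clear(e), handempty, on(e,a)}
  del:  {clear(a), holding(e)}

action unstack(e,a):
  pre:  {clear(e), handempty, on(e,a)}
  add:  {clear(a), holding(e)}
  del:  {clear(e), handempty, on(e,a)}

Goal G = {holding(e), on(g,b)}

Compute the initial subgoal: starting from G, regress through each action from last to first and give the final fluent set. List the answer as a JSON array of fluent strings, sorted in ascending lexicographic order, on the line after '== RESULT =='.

Regress step by step:
  through step 2 (unstack(e,a)): drop {holding(e)}, keep {on(g,b)}, require {clear(e), handempty, on(e,a)}
    → {clear(e), handempty, on(e,a), on(g,b)}
  through step 1 (stack(e,a)): drop {clear(e), handempty, on(e,a)}, keep {on(g,b)}, require {clear(a), holding(e)}
    → {clear(a), holding(e), on(g,b)}

== RESULT ==
["clear(a)", "holding(e)", "on(g,b)"]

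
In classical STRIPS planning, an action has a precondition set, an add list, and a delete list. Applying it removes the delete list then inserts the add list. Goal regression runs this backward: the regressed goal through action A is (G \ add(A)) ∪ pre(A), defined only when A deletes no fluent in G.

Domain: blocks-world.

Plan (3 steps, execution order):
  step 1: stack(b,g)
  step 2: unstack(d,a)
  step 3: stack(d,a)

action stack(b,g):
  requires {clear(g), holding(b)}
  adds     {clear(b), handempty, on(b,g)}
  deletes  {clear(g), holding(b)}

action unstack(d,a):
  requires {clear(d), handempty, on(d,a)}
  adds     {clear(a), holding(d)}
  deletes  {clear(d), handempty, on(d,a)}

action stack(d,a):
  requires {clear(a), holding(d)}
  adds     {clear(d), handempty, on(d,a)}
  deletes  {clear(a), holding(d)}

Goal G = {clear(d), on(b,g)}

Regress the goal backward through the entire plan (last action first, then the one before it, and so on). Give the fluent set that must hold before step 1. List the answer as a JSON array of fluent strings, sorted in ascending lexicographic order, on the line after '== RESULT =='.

Regress step by step:
  through step 3 (stack(d,a)): drop {clear(d)}, keep {on(b,g)}, require {clear(a), holding(d)}
    → {clear(a), holding(d), on(b,g)}
  through step 2 (unstack(d,a)): drop {clear(a), holding(d)}, keep {on(b,g)}, require {clear(d), handempty, on(d,a)}
    → {clear(d), handempty, on(b,g), on(d,a)}
  through step 1 (stack(b,g)): drop {handempty, on(b,g)}, keep {clear(d), on(d,a)}, require {clear(g), holding(b)}
    → {clear(d), clear(g), holding(b), on(d,a)}

== RESULT ==
["clear(d)", "clear(g)", "holding(b)", "on(d,a)"]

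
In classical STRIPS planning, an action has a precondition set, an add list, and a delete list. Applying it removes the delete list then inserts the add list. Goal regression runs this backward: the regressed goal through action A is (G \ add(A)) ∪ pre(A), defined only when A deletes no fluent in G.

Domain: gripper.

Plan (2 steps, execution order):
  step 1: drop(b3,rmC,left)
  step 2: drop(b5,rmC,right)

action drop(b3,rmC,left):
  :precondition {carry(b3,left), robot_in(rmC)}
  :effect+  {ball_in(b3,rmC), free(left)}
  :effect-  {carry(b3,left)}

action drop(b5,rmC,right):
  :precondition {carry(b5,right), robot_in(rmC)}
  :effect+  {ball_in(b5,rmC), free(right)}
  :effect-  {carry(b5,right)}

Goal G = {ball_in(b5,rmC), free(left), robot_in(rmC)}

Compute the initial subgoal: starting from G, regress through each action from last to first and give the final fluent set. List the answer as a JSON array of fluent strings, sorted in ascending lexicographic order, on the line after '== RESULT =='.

Work backward from the goal:
  through step 2 (drop(b5,rmC,right)): drop {ball_in(b5,rmC)}, keep {free(left), robot_in(rmC)}, require {carry(b5,right), robot_in(rmC)}
    → {carry(b5,right), free(left), robot_in(rmC)}
  through step 1 (drop(b3,rmC,left)): drop {free(left)}, keep {carry(b5,right), robot_in(rmC)}, require {carry(b3,left), robot_in(rmC)}
    → {carry(b3,left), carry(b5,right), robot_in(rmC)}

== RESULT ==
["carry(b3,left)", "carry(b5,right)", "robot_in(rmC)"]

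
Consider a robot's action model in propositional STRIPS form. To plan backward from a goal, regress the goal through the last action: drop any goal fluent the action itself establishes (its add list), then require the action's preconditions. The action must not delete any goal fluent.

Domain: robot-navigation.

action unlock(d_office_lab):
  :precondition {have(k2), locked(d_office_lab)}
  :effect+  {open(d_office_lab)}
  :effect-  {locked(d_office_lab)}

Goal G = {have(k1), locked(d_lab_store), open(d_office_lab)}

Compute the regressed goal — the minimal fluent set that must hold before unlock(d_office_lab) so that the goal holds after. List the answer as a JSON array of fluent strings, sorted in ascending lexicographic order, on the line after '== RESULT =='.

Regress:
  G ∩ del = {}  (empty — regression defined)
  G \ add = {have(k1), locked(d_lab_store), open(d_office_lab)} \ {open(d_office_lab)} = {have(k1), locked(d_lab_store)}
  ∪ pre   = {have(k1), locked(d_lab_store)} ∪ {have(k2), locked(d_office_lab)}
          = {have(k1), have(k2), locked(d_lab_store), locked(d_office_lab)}

== RESULT ==
["have(k1)", "have(k2)", "locked(d_lab_store)", "locked(d_office_lab)"]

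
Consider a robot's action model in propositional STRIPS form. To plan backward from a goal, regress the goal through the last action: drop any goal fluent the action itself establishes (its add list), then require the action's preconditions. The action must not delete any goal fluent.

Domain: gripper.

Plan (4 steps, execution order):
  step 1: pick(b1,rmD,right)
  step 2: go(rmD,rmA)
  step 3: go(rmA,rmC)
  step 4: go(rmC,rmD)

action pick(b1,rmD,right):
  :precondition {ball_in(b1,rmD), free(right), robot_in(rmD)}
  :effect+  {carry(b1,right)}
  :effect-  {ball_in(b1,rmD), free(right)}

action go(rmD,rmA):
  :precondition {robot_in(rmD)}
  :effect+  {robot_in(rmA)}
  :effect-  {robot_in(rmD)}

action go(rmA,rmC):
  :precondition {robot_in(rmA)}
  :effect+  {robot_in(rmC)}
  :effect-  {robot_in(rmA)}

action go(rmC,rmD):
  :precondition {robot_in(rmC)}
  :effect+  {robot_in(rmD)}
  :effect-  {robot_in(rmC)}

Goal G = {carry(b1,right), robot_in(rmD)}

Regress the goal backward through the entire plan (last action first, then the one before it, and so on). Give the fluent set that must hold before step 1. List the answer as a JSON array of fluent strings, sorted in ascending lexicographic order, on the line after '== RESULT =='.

Regress step by step:
  through step 4 (go(rmC,rmD)): drop {robot_in(rmD)}, keep {carry(b1,right)}, require {robot_in(rmC)}
    → {carry(b1,right), robot_in(rmC)}
  through step 3 (go(rmA,rmC)): drop {robot_in(rmC)}, keep {carry(b1,right)}, require {robot_in(rmA)}
    → {carry(b1,right), robot_in(rmA)}
  through step 2 (go(rmD,rmA)): drop {robot_in(rmA)}, keep {carry(b1,right)}, require {robot_in(rmD)}
    → {carry(b1,right), robot_in(rmD)}
  through step 1 (pick(b1,rmD,right)): drop {carry(b1,right)}, keep {robot_in(rmD)}, require {ball_in(b1,rmD), free(right), robot_in(rmD)}
    → {ball_in(b1,rmD), free(right), robot_in(rmD)}

== RESULT ==
["ball_in(b1,rmD)", "free(right)", "robot_in(rmD)"]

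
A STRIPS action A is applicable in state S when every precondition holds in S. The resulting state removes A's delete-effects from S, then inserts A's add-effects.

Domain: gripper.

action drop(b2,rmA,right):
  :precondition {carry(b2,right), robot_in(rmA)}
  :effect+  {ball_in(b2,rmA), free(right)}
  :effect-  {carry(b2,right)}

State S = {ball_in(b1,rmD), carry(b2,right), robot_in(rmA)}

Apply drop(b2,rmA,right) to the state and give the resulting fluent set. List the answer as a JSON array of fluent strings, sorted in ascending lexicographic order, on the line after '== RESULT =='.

Compute (S \ del) ∪ add:
  pre ⊆ S: {carry(b2,right), robot_in(rmA)} ⊆ S  — applicable
  S \ del = {ball_in(b1,rmD), robot_in(rmA)}
  ∪ add   = {ball_in(b1,rmD), ball_in(b2,rmA), free(right), robot_in(rmA)}

== RESULT ==
["ball_in(b1,rmD)", "ball_in(b2,rmA)", "free(right)", "robot_in(rmA)"]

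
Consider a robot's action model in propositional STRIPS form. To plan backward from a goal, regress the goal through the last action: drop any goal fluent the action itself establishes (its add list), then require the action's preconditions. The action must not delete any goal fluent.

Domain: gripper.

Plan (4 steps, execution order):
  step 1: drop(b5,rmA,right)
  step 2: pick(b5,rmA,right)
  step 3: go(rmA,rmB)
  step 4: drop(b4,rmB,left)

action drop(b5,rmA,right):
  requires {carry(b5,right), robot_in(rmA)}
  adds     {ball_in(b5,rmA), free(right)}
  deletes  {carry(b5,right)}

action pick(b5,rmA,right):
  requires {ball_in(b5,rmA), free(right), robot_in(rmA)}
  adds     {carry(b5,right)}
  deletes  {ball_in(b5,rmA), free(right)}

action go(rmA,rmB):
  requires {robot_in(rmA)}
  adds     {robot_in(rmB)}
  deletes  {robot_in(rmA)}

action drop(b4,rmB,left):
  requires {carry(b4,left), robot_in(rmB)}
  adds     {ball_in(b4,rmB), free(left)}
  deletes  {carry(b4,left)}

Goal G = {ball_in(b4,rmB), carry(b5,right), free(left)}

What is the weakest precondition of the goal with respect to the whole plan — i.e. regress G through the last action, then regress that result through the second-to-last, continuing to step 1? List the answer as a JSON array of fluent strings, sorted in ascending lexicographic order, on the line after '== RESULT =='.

Regress step by step:
  through step 4 (drop(b4,rmB,left)): drop {ball_in(b4,rmB), free(left)}, keep {carry(b5,right)}, require {carry(b4,left), robot_in(rmB)}
    → {carry(b4,left), carry(b5,right), robot_in(rmB)}
  through step 3 (go(rmA,rmB)): drop {robot_in(rmB)}, keep {carry(b4,left), carry(b5,right)}, require {robot_in(rmA)}
    → {carry(b4,left), carry(b5,right), robot_in(rmA)}
  through step 2 (pick(b5,rmA,right)): drop {carry(b5,right)}, keep {carry(b4,left), robot_in(rmA)}, require {ball_in(b5,rmA), free(right), robot_in(rmA)}
    → {ball_in(b5,rmA), carry(b4,left), free(right), robot_in(rmA)}
  through step 1 (drop(b5,rmA,right)): drop {ball_in(b5,rmA), free(right)}, keep {carry(b4,left), robot_in(rmA)}, require {carry(b5,right), robot_in(rmA)}
    → {carry(b4,left), carry(b5,right), robot_in(rmA)}

== RESULT ==
["carry(b4,left)", "carry(b5,right)", "robot_in(rmA)"]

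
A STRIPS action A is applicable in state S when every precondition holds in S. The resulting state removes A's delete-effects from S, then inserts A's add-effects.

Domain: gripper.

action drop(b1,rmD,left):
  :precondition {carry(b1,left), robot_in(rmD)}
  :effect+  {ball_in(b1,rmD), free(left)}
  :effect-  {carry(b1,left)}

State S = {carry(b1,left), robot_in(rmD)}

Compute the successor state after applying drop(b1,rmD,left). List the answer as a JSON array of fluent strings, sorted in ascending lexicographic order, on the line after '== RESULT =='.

Progress:
  pre ⊆ S: {carry(b1,left), robot_in(rmD)} ⊆ S  — applicable
  S \ del = {robot_in(rmD)}
  ∪ add   = {ball_in(b1,rmD), free(left), robot_in(rmD)}

== RESULT ==
["ball_in(b1,rmD)", "free(left)", "robot_in(rmD)"]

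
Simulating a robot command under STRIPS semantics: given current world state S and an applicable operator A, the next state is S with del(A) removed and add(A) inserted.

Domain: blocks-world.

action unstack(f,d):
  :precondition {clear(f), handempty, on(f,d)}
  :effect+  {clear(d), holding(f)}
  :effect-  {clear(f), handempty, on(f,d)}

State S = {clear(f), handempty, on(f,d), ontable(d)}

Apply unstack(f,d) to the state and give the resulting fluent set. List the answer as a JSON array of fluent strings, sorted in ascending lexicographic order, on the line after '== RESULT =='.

Progress:
  pre ⊆ S: {clear(f), handempty, on(f,d)} ⊆ S  — applicable
  S \ del = {ontable(d)}
  ∪ add   = {clear(d), holding(f), ontable(d)}

== RESULT ==
["clear(d)", "holding(f)", "ontable(d)"]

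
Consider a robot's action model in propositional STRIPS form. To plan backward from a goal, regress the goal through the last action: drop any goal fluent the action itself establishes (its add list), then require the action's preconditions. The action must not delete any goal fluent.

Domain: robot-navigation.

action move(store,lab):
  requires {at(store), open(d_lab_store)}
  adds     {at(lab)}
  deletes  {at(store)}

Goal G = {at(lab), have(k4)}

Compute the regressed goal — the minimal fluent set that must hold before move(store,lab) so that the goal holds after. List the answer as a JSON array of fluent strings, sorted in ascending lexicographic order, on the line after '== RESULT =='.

Regress:
  G ∩ del = {}  (empty — regression defined)
  G \ add = {at(lab), have(k4)} \ {at(lab)} = {have(k4)}
  ∪ pre   = {have(k4)} ∪ {at(store), open(d_lab_store)}
          = {at(store), have(k4), open(d_lab_store)}

== RESULT ==
["at(store)", "have(k4)", "open(d_lab_store)"]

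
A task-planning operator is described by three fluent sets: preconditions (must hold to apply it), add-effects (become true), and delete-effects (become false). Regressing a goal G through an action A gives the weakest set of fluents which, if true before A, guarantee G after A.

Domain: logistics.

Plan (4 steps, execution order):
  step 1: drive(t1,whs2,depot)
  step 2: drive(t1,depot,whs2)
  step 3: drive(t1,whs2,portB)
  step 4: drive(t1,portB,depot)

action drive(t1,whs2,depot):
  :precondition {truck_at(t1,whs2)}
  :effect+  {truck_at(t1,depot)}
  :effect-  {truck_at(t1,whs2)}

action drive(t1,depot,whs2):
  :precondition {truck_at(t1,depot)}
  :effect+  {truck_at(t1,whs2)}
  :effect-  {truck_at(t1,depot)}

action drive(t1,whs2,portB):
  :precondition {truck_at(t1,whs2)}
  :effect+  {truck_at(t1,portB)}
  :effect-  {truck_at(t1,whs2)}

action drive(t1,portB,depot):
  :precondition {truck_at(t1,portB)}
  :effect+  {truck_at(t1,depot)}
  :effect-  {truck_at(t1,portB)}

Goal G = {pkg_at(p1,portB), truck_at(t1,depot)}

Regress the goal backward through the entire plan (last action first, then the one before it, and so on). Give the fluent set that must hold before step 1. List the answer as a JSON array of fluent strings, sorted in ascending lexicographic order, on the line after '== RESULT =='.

Regress step by step:
  through step 4 (drive(t1,portB,depot)): drop {truck_at(t1,depot)}, keep {pkg_at(p1,portB)}, require {truck_at(t1,portB)}
    → {pkg_at(p1,portB), truck_at(t1,portB)}
  through step 3 (drive(t1,whs2,portB)): drop {truck_at(t1,portB)}, keep {pkg_at(p1,portB)}, require {truck_at(t1,whs2)}
    → {pkg_at(p1,portB), truck_at(t1,whs2)}
  through step 2 (drive(t1,depot,whs2)): drop {truck_at(t1,whs2)}, keep {pkg_at(p1,portB)}, require {truck_at(t1,depot)}
    → {pkg_at(p1,portB), truck_at(t1,depot)}
  through step 1 (drive(t1,whs2,depot)): drop {truck_at(t1,depot)}, keep {pkg_at(p1,portB)}, require {truck_at(t1,whs2)}
    → {pkg_at(p1,portB), truck_at(t1,whs2)}

== RESULT ==
["pkg_at(p1,portB)", "truck_at(t1,whs2)"]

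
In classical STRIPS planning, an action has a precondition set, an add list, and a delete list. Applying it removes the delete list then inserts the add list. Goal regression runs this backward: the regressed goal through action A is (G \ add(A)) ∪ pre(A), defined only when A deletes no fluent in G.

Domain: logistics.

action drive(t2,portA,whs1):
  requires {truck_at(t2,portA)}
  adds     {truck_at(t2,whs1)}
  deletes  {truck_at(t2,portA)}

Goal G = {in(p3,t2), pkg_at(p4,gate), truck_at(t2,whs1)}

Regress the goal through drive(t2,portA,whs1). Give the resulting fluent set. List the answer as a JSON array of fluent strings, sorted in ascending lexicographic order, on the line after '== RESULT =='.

Regress:
  G ∩ del = {}  (empty — regression defined)
  G \ add = {in(p3,t2), pkg_at(p4,gate), truck_at(t2,whs1)} \ {truck_at(t2,whs1)} = {in(p3,t2), pkg_at(p4,gate)}
  ∪ pre   = {in(p3,t2), pkg_at(p4,gate)} ∪ {truck_at(t2,portA)}
          = {in(p3,t2), pkg_at(p4,gate), truck_at(t2,portA)}

== RESULT ==
["in(p3,t2)", "pkg_at(p4,gate)", "truck_at(t2,portA)"]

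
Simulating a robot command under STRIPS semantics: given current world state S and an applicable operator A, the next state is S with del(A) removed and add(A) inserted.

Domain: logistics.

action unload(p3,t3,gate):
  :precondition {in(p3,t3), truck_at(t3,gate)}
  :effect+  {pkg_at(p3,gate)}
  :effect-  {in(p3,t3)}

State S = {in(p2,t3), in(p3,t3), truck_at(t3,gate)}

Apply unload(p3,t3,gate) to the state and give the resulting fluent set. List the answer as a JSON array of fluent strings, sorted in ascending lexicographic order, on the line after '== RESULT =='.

Compute (S \ del) ∪ add:
  pre ⊆ S: {in(p3,t3), truck_at(t3,gate)} ⊆ S  — applicable
  S \ del = {in(p2,t3), truck_at(t3,gate)}
  ∪ add   = {in(p2,t3), pkg_at(p3,gate), truck_at(t3,gate)}

== RESULT ==
["in(p2,t3)", "pkg_at(p3,gate)", "truck_at(t3,gate)"]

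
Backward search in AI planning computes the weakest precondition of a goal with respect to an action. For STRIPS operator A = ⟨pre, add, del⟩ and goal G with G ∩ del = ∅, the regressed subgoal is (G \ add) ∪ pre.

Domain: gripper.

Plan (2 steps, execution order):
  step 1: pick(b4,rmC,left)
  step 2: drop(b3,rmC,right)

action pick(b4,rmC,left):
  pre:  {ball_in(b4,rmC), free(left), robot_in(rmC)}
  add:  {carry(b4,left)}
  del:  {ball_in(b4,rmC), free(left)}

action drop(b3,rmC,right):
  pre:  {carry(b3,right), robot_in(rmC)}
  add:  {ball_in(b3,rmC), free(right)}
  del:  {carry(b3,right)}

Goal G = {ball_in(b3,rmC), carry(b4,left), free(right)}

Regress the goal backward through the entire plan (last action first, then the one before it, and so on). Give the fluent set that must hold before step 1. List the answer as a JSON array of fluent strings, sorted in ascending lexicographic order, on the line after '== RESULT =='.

Work backward from the goal:
  through step 2 (drop(b3,rmC,right)): drop {ball_in(b3,rmC), free(right)}, keep {carry(b4,left)}, require {carry(b3,right), robot_in(rmC)}
    → {carry(b3,right), carry(b4,left), robot_in(rmC)}
  through step 1 (pick(b4,rmC,left)): drop {carry(b4,left)}, keep {carry(b3,right), robot_in(rmC)}, require {ball_in(b4,rmC), free(left), robot_in(rmC)}
    → {ball_in(b4,rmC), carry(b3,right), free(left), robot_in(rmC)}

== RESULT ==
["ball_in(b4,rmC)", "carry(b3,right)", "free(left)", "robot_in(rmC)"]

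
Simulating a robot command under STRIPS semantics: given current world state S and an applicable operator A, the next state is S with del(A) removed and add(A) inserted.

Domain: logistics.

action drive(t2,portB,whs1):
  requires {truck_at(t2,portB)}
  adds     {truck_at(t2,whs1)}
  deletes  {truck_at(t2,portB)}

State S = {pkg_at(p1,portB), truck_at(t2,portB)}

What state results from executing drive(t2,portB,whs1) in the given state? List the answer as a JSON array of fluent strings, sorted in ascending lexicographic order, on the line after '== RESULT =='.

Compute (S \ del) ∪ add:
  pre ⊆ S: {truck_at(t2,portB)} ⊆ S  — applicable
  S \ del = {pkg_at(p1,portB)}
  ∪ add   = {pkg_at(p1,portB), truck_at(t2,whs1)}

== RESULT ==
["pkg_at(p1,portB)", "truck_at(t2,whs1)"]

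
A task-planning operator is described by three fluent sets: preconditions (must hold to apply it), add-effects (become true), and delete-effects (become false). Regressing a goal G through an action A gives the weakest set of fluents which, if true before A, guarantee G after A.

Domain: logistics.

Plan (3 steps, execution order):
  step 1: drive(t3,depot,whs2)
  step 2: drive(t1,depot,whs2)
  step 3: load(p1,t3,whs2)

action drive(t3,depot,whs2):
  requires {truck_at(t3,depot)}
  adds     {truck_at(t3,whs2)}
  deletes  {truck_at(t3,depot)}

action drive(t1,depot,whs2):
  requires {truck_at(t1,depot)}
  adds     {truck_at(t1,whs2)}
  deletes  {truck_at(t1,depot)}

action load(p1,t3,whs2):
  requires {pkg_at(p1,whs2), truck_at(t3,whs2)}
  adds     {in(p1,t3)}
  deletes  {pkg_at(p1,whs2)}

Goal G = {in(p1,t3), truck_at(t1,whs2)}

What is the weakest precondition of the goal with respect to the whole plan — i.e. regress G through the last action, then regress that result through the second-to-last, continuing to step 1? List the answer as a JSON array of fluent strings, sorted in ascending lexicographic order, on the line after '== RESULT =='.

Work backward from the goal:
  through step 3 (load(p1,t3,whs2)): drop {in(p1,t3)}, keep {truck_at(t1,whs2)}, require {pkg_at(p1,whs2), truck_at(t3,whs2)}
    → {pkg_at(p1,whs2), truck_at(t1,whs2), truck_at(t3,whs2)}
  through step 2 (drive(t1,depot,whs2)): drop {truck_at(t1,whs2)}, keep {pkg_at(p1,whs2), truck_at(t3,whs2)}, require {truck_at(t1,depot)}
    → {pkg_at(p1,whs2), truck_at(t1,depot), truck_at(t3,whs2)}
  through step 1 (drive(t3,depot,whs2)): drop {truck_at(t3,whs2)}, keep {pkg_at(p1,whs2), truck_at(t1,depot)}, require {truck_at(t3,depot)}
    → {pkg_at(p1,whs2), truck_at(t1,depot), truck_at(t3,depot)}

== RESULT ==
["pkg_at(p1,whs2)", "truck_at(t1,depot)", "truck_at(t3,depot)"]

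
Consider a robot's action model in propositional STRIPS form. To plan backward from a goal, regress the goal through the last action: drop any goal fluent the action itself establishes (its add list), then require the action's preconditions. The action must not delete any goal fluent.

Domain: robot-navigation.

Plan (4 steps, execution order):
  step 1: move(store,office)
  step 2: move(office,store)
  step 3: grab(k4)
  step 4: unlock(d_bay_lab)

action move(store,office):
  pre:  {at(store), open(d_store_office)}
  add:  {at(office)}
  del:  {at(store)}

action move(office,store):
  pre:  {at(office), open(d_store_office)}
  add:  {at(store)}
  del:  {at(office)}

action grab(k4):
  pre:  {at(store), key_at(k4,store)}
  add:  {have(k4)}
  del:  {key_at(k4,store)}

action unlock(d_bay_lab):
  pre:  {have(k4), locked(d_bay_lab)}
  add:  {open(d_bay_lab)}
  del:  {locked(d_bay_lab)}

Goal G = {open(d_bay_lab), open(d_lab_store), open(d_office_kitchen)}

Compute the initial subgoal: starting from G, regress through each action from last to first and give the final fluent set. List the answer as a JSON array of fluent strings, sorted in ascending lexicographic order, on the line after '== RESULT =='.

Regress step by step:
  through step 4 (unlock(d_bay_lab)): drop {open(d_bay_lab)}, keep {open(d_lab_store), open(d_office_kitchen)}, require {have(k4), locked(d_bay_lab)}
    → {have(k4), locked(d_bay_lab), open(d_lab_store), open(d_office_kitchen)}
  through step 3 (grab(k4)): drop {have(k4)}, keep {locked(d_bay_lab), open(d_lab_store), open(d_office_kitchen)}, require {at(store), key_at(k4,store)}
    → {at(store), key_at(k4,store), locked(d_bay_lab), open(d_lab_store), open(d_office_kitchen)}
  through step 2 (move(office,store)): drop {at(store)}, keep {key_at(k4,store), locked(d_bay_lab), open(d_lab_store), open(d_office_kitchen)}, require {at(office), open(d_store_office)}
    → {at(office), key_at(k4,store), locked(d_bay_lab), open(d_lab_store), open(d_office_kitchen), open(d_store_office)}
  through step 1 (move(store,office)): drop {at(office)}, keep {key_at(k4,store), locked(d_bay_lab), open(d_lab_store), open(d_office_kitchen), open(d_store_office)}, require {at(store), open(d_store_office)}
    → {at(store), key_at(k4,store), locked(d_bay_lab), open(d_lab_store), open(d_office_kitchen), open(d_store_office)}

== RESULT ==
["at(store)", "key_at(k4,store)", "locked(d_bay_lab)", "open(d_lab_store)", "open(d_office_kitchen)", "open(d_store_office)"]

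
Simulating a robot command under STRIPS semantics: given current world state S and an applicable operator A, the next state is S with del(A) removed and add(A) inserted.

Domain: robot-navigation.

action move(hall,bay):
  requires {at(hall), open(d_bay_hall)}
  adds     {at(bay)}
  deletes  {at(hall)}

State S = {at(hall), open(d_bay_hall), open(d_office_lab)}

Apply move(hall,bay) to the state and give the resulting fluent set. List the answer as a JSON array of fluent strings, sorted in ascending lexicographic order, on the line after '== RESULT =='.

Compute (S \ del) ∪ add:
  pre ⊆ S: {at(hall), open(d_bay_hall)} ⊆ S  — applicable
  S \ del = {open(d_bay_hall), open(d_office_lab)}
  ∪ add   = {at(bay), open(d_bay_hall), open(d_office_lab)}

== RESULT ==
["at(bay)", "open(d_bay_hall)", "open(d_office_lab)"]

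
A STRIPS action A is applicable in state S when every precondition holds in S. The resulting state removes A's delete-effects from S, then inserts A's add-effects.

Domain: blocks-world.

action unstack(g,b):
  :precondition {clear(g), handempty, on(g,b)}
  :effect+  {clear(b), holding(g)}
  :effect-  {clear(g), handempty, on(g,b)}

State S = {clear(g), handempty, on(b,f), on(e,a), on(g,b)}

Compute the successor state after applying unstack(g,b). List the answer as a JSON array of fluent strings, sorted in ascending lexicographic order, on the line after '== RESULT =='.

Progress:
  pre ⊆ S: {clear(g), handempty, on(g,b)} ⊆ S  — applicable
  S \ del = {on(b,f), on(e,a)}
  ∪ add   = {clear(b), holding(g), on(b,f), on(e,a)}

== RESULT ==
["clear(b)", "holding(g)", "on(b,f)", "on(e,a)"]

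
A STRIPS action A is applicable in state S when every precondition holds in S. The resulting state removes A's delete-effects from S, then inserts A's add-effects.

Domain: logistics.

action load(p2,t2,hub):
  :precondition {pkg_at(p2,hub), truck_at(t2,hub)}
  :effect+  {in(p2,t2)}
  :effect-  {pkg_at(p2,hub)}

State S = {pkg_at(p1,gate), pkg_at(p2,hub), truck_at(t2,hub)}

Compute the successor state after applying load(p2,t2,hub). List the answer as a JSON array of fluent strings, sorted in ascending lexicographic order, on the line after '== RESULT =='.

Progress:
  pre ⊆ S: {pkg_at(p2,hub), truck_at(t2,hub)} ⊆ S  — applicable
  S \ del = {pkg_at(p1,gate), truck_at(t2,hub)}
  ∪ add   = {in(p2,t2), pkg_at(p1,gate), truck_at(t2,hub)}

== RESULT ==
["in(p2,t2)", "pkg_at(p1,gate)", "truck_at(t2,hub)"]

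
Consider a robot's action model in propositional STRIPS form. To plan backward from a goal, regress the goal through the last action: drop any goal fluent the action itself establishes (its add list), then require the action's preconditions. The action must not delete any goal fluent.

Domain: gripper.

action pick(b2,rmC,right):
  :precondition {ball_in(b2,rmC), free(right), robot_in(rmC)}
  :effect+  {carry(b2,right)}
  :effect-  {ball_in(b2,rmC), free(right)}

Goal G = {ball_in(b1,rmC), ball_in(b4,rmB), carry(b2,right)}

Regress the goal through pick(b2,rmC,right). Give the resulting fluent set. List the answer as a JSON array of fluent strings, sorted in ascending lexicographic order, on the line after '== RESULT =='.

Regress:
  G ∩ del = {}  (empty — regression defined)
  G \ add = {ball_in(b1,rmC), ball_in(b4,rmB), carry(b2,right)} \ {carry(b2,right)} = {ball_in(b1,rmC), ball_in(b4,rmB)}
  ∪ pre   = {ball_in(b1,rmC), ball_in(b4,rmB)} ∪ {ball_in(b2,rmC), free(right), robot_in(rmC)}
          = {ball_in(b1,rmC), ball_in(b2,rmC), ball_in(b4,rmB), free(right), robot_in(rmC)}

== RESULT ==
["ball_in(b1,rmC)", "ball_in(b2,rmC)", "ball_in(b4,rmB)", "free(right)", "robot_in(rmC)"]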